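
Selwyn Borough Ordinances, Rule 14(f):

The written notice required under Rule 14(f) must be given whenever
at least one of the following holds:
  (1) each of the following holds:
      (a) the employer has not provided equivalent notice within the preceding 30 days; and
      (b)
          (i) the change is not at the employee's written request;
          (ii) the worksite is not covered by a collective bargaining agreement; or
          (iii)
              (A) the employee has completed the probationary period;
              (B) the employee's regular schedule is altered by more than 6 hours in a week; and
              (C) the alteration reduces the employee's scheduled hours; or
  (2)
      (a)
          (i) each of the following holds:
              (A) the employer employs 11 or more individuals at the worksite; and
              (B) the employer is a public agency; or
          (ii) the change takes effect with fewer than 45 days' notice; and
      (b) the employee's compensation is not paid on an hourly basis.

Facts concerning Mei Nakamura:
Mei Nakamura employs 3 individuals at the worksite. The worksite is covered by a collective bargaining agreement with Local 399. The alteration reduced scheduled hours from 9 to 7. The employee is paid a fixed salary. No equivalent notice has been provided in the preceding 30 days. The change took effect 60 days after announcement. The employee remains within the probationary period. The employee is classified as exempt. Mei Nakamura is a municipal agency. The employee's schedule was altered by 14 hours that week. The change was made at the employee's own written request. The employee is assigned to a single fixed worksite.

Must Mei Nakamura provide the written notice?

No — not required.

(a) no recent notice — satisfied.
(i) not employee-requested — not met.
(ii) no CBA — fails.
(A) past probation — fails.
(B) schedule shift > 6h — satisfied.
(C) hours reduced — holds.
(iii) = F AND T AND T = false.
(b): F OR F OR F → false.
So (1) is not satisfied (T AND F).
(A) ≥ 11 at site — not satisfied.
(B) public agency — met.
So (i) is not satisfied (F AND T).
(ii) < 45 days' notice — not satisfied.
(a) = F OR F = false.
(b) not (hourly-paid) — holds.
(2) = F AND T = false.
Overall: F OR F → false.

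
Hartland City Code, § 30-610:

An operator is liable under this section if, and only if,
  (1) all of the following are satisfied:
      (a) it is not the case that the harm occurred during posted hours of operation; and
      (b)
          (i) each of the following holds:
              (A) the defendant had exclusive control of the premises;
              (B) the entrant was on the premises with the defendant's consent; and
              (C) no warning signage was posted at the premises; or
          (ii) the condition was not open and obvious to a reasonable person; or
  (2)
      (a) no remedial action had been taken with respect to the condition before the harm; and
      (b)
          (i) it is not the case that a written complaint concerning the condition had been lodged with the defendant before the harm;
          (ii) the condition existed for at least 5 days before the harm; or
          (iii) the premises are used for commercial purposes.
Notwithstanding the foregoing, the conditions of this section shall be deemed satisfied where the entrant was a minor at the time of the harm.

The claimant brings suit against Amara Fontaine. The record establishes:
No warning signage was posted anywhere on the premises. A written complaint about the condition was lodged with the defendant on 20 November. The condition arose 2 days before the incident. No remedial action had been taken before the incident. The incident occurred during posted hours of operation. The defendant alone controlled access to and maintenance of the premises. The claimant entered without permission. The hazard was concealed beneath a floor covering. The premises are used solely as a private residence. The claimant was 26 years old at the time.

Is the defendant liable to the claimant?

(a) not (during posted hours) — fails.
(A) exclusive control — satisfied.
(B) consent to enter — not met.
(C) no signage posted — satisfied.
So (i) is not satisfied (T AND F AND T).
(ii) not open/obvious — satisfied.
(b) = F OR T = true.
(1): F AND T → false.
(a) no remedial action — satisfied.
(i) not (complaint lodged) — not satisfied.
(ii) condition ≥5 days old — not satisfied.
(iii) commercial use — not met.
So (b) is not satisfied (F OR F OR F).
(2) = T AND F = false.
Overall = F OR F = false.
Exception (entrant a minor) — not satisfied.
Result: main false OR exception false → false.

No — not liable.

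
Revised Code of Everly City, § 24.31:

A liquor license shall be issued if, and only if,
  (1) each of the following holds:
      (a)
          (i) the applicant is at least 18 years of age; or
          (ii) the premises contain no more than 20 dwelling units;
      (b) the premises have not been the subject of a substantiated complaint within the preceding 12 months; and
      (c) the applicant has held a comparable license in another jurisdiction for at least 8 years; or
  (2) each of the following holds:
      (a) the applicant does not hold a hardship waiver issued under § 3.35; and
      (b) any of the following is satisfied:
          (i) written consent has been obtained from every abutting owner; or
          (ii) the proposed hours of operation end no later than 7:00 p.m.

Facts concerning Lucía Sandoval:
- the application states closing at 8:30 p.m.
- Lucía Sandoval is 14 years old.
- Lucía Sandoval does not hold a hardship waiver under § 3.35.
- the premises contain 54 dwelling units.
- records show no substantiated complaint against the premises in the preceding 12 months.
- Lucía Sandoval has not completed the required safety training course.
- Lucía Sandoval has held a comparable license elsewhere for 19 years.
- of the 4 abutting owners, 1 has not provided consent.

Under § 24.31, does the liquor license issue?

(i) age ≥ 18 — fails.
(ii) ≤ 20 units — fails.
(a) = F OR F = false.
(b) no complaint in 12 mo. — holds.
(c) prior license ≥ 8 yr — met.
(1): F AND T AND T → false.
(a) not (hardship waiver) — met.
(i) all abutters consent — not met.
(ii) closes by 7 p.m. — not satisfied.
(b) = F OR F = false.
(2): T AND F → false.
So Overall is not satisfied (F OR F).

No — denied.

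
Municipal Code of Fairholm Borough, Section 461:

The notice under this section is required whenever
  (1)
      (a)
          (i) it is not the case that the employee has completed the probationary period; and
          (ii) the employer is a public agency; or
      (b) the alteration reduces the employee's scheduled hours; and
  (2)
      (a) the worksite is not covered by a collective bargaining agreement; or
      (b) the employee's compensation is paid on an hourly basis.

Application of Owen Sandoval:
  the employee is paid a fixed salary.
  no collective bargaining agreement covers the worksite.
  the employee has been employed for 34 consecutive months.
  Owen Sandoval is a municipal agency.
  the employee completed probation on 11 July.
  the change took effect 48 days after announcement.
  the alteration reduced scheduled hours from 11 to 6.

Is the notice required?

Yes — required.

(i) not (past probation) — fails.
(ii) public agency — satisfied.
(a) = F AND T = false.
(b) hours reduced — met.
(1): F OR T → true.
(a) no CBA — met.
(b) hourly-paid — not satisfied.
(2) = T OR F = true.
So Overall is satisfied (T AND T).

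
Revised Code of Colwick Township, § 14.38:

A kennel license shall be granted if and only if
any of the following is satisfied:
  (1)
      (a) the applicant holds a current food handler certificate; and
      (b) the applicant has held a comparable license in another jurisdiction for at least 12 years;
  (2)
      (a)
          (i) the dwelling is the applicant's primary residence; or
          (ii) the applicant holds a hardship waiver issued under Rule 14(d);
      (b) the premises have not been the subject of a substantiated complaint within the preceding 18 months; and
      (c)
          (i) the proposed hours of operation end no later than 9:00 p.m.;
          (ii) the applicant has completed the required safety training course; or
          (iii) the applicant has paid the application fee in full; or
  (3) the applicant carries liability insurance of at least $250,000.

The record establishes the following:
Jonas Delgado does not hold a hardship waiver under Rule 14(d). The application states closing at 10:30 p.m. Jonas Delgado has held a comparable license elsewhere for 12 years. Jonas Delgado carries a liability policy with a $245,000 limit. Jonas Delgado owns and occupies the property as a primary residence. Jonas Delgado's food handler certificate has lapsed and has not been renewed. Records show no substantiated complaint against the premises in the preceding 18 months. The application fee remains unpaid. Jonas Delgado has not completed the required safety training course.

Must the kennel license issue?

No — denied.

(a) food handler cert. — not satisfied.
(b) prior license ≥ 12 yr — met.
(1) = F AND T = false.
(i) primary residence — satisfied.
(ii) hardship waiver — fails.
(a) = T OR F = true.
(b) no complaint in 18 mo. — met.
(i) closes by 9 p.m. — not met.
(ii) safety training — not satisfied.
(iii) fee paid — not satisfied.
(c) = F OR F OR F = false.
(2): T AND T AND F → false.
(3) insurance ≥ $250,000 — not satisfied.
Overall = F OR F OR F = false.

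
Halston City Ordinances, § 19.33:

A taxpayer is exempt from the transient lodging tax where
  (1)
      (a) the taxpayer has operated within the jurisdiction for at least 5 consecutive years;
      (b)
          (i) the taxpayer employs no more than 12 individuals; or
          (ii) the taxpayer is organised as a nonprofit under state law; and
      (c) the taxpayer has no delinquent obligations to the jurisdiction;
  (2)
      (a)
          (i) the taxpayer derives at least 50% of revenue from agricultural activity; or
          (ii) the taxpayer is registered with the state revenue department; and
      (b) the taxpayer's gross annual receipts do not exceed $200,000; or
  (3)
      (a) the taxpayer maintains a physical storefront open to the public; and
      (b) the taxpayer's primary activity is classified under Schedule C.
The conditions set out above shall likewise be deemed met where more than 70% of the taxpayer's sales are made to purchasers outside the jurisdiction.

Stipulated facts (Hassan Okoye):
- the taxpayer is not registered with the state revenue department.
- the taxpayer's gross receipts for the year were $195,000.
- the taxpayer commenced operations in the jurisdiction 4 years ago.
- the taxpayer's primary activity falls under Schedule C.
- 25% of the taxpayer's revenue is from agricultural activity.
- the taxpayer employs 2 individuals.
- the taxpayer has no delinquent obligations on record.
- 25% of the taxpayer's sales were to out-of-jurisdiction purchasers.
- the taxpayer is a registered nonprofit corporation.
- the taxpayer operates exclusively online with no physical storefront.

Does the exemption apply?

No — not exempt.

(a) ≥ 5 yrs in jurisdiction — fails.
(i) ≤ 12 employees — holds.
(ii) nonprofit — satisfied.
(b) = T OR T = true.
(c) no delinquency — holds.
(1): F AND T AND T → false.
(i) ≥50% agricultural — not met.
(ii) state-registered — fails.
So (a) is not satisfied (F OR F).
(b) receipts ≤ $200,000 — holds.
(2) = F AND T = false.
(a) has storefront — not satisfied.
(b) Schedule C activity — holds.
(3): F AND T → false.
Overall = F OR F OR F = false.
Exception (>70% out-of-jur. sales) — not satisfied.
Result: main false OR exception false → false.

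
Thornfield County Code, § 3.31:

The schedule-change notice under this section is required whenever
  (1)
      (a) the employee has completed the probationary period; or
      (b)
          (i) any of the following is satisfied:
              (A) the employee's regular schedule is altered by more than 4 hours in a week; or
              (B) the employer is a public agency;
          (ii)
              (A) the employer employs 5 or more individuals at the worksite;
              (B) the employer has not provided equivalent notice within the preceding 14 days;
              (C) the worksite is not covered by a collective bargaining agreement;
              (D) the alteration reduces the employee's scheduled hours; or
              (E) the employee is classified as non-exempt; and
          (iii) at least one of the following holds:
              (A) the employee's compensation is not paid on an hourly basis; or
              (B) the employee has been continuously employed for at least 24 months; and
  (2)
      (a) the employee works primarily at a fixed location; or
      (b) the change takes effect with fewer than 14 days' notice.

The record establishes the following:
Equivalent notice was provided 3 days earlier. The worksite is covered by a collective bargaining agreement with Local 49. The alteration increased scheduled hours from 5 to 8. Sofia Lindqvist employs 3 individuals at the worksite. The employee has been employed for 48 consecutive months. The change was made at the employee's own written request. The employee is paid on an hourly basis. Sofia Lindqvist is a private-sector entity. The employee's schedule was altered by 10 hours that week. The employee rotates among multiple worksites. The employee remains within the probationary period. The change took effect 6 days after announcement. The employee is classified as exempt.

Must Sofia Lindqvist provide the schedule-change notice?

No — not required.

(a) past probation — not satisfied.
(A) schedule shift > 4h — met.
(B) public agency — not met.
(i) = T OR F = true.
(A) ≥ 5 at site — not met.
(B) no recent notice — not satisfied.
(C) no CBA — not met.
(D) hours reduced — not met.
(E) non-exempt — fails.
(ii) = F OR F OR F OR F OR F = false.
(A) not (hourly-paid) — fails.
(B) tenure ≥ 24 mo. — holds.
(iii) = F OR T = true.
(b): T AND F AND T → false.
(1) = F OR F = false.
(a) fixed location — not met.
(b) < 14 days' notice — met.
So (2) is satisfied (F OR T).
Overall: F AND T → false.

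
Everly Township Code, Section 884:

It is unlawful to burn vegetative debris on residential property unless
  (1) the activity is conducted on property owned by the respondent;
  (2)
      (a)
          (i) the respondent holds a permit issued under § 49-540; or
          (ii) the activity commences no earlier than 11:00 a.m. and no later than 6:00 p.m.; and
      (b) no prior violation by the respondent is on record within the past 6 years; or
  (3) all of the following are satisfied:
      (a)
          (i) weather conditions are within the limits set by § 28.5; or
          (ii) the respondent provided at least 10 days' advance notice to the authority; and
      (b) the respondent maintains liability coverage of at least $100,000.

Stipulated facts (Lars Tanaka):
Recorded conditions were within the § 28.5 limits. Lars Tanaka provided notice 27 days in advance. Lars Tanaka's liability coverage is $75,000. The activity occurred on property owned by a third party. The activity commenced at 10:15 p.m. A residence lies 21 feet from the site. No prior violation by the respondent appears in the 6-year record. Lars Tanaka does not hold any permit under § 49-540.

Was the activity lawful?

No — unlawful.

(1) own property — not satisfied.
(i) holds permit — fails.
(ii) start within hours — not satisfied.
(a) = F OR F = false.
(b) no prior violation — holds.
(2) = F AND T = false.
(i) weather ok — holds.
(ii) ≥10 days' notice — met.
(a): T OR T → true.
(b) coverage ≥ $100,000 — not met.
(3): T AND F → false.
So Overall is not satisfied (F OR F OR F).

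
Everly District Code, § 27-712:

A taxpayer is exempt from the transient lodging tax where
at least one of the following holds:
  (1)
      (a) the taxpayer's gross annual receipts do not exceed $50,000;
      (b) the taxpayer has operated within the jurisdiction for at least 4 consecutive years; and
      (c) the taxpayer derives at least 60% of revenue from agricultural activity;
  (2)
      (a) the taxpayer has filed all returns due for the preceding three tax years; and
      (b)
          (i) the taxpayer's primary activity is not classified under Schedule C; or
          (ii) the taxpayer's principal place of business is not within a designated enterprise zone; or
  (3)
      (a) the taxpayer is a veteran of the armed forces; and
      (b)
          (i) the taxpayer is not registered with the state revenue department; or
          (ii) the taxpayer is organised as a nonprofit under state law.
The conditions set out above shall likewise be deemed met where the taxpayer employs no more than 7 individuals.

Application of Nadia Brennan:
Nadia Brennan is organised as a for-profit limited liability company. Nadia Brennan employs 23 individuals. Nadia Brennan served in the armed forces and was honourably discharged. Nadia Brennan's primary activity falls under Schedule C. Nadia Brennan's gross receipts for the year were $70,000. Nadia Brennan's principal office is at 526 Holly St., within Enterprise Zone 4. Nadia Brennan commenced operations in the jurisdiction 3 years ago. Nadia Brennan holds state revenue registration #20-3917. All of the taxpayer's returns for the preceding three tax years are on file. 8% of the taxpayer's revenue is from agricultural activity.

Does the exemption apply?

No — not exempt.

(a) receipts ≤ $50,000 — not met.
(b) ≥ 4 yrs in jurisdiction — not met.
(c) ≥60% agricultural — not met.
(1) = F AND F AND F = false.
(a) returns current — met.
(i) not (Schedule C activity) — not met.
(ii) not (in enterprise zone) — fails.
(b): F OR F → false.
(2): T AND F → false.
(a) veteran — holds.
(i) not (state-registered) — not satisfied.
(ii) nonprofit — not satisfied.
(b): F OR F → false.
(3) = T AND F = false.
So Overall is not satisfied (F OR F OR F).
Exception (≤ 7 employees) — not satisfied.
Result: main false OR exception false → false.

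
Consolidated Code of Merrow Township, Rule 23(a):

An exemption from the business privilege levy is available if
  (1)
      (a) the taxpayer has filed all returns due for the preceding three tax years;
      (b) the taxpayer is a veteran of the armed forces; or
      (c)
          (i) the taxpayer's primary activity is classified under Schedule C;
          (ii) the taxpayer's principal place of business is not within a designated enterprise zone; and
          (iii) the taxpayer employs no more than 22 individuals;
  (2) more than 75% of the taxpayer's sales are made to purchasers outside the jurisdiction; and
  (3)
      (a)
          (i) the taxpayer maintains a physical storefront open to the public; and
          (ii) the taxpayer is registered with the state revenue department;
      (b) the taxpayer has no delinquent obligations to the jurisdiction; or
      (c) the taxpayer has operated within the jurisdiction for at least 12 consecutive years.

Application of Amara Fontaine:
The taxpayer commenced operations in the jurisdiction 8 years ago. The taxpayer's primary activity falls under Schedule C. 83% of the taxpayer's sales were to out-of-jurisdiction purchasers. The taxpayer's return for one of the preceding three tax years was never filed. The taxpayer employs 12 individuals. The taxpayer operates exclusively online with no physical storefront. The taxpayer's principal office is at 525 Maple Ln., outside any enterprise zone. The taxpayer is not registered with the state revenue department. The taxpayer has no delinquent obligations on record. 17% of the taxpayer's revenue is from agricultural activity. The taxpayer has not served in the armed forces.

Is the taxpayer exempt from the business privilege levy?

(a) returns current — not satisfied.
(b) veteran — not satisfied.
(i) Schedule C activity — satisfied.
(ii) not (in enterprise zone) — holds.
(iii) ≤ 22 employees — satisfied.
(c) = T AND T AND T = true.
So (1) is satisfied (F OR F OR T).
(2) >75% out-of-jur. sales — met.
(i) has storefront — not satisfied.
(ii) state-registered — fails.
(a): F AND F → false.
(b) no delinquency — satisfied.
(c) ≥ 12 yrs in jurisdiction — not satisfied.
So (3) is satisfied (F OR T OR F).
Overall = T AND T AND T = true.

Yes — exempt.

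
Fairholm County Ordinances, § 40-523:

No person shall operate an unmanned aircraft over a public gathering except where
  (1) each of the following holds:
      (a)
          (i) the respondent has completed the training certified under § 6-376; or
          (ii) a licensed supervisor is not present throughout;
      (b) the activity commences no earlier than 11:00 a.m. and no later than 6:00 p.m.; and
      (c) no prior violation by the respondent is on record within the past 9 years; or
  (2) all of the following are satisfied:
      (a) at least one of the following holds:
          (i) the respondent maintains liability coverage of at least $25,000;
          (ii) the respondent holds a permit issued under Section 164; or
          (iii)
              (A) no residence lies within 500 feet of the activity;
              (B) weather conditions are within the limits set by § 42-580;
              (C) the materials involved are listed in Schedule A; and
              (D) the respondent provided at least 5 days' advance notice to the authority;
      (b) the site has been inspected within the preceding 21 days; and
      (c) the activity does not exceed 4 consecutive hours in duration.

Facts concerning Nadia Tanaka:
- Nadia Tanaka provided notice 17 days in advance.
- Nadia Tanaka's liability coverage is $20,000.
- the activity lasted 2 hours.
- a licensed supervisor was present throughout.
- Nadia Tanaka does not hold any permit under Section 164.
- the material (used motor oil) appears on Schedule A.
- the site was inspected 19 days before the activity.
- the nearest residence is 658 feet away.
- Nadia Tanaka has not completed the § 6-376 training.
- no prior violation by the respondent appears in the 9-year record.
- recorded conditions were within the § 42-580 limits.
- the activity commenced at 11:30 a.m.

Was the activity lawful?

(i) training certified — not met.
(ii) not (supervisor present) — fails.
(a) = F OR F = false.
(b) start within hours — met.
(c) no prior violation — met.
(1) = F AND T AND T = false.
(i) coverage ≥ $25,000 — not satisfied.
(ii) holds permit — not met.
(A) no residence in 500 ft — met.
(B) weather ok — met.
(C) Schedule A material — satisfied.
(D) ≥5 days' notice — satisfied.
(iii): T AND T AND T AND T → true.
(a): F OR F OR T → true.
(b) site inspected — met.
(c) ≤ 4 hrs duration — holds.
So (2) is satisfied (T AND T AND T).
Overall: F OR T → true.

Yes — lawful.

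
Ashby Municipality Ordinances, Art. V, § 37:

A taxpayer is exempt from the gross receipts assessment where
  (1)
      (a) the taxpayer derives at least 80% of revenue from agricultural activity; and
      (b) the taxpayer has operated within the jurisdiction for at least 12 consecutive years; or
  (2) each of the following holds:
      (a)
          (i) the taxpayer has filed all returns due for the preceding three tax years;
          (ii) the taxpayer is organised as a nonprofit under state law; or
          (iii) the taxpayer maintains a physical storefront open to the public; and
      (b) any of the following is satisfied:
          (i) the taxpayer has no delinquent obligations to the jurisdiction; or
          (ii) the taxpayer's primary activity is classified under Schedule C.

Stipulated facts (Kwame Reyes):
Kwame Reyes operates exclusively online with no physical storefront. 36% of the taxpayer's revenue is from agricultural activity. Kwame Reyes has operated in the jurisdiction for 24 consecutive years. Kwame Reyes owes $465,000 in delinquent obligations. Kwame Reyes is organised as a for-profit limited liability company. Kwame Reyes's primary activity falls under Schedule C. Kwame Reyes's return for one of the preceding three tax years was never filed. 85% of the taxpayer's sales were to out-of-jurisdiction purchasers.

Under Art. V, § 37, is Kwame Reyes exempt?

No — not exempt.

(a) ≥80% agricultural — not satisfied.
(b) ≥ 12 yrs in jurisdiction — satisfied.
(1) = F AND T = false.
(i) returns current — fails.
(ii) nonprofit — not satisfied.
(iii) has storefront — fails.
(a) = F OR F OR F = false.
(i) no delinquency — fails.
(ii) Schedule C activity — met.
(b): F OR T → true.
So (2) is not satisfied (F AND T).
So Overall is not satisfied (F OR F).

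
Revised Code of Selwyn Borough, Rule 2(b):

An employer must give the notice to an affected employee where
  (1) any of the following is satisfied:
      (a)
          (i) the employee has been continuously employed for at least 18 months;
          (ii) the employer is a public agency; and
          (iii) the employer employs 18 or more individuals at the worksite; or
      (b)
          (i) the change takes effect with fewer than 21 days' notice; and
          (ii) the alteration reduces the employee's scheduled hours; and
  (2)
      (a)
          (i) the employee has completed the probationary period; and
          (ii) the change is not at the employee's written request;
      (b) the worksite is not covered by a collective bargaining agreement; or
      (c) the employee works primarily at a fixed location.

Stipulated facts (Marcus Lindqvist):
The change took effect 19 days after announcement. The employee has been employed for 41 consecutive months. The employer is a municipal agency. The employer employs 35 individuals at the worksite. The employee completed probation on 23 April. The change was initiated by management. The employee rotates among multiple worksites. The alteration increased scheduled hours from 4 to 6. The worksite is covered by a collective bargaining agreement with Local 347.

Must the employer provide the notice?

(i) tenure ≥ 18 mo. — holds.
(ii) public agency — satisfied.
(iii) ≥ 18 at site — satisfied.
(a) = T AND T AND T = true.
(i) < 21 days' notice — holds.
(ii) hours reduced — not met.
(b): T AND F → false.
(1) = T OR F = true.
(i) past probation — holds.
(ii) not employee-requested — met.
So (a) is satisfied (T AND T).
(b) no CBA — not met.
(c) fixed location — fails.
(2): T OR F OR F → true.
So Overall is satisfied (T AND T).

Yes — required.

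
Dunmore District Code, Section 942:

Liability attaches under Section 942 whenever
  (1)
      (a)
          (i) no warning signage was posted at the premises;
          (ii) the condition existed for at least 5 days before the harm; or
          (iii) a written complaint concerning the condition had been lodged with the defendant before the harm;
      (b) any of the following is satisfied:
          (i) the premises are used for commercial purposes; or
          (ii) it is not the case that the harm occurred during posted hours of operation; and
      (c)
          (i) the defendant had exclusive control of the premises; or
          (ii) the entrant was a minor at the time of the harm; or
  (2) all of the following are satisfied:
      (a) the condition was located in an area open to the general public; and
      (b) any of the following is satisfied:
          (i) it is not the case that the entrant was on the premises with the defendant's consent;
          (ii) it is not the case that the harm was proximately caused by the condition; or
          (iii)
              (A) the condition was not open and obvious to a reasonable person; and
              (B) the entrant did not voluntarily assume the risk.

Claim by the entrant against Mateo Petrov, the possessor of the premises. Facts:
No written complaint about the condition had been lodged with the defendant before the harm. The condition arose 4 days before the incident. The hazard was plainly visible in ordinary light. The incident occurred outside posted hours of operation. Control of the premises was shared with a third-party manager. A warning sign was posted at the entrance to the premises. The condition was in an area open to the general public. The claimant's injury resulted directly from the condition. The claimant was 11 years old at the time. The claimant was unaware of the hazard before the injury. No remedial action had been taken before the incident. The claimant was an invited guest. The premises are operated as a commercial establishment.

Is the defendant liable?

No — not liable.

(i) no signage posted — fails.
(ii) condition ≥5 days old — not satisfied.
(iii) complaint lodged — fails.
So (a) is not satisfied (F OR F OR F).
(i) commercial use — holds.
(ii) not (during posted hours) — holds.
(b) = T OR T = true.
(i) exclusive control — not met.
(ii) entrant a minor — met.
(c) = F OR T = true.
(1): F AND T AND T → false.
(a) public area — holds.
(i) not (consent to enter) — fails.
(ii) not (proximate cause) — fails.
(A) not open/obvious — fails.
(B) no assumed risk — satisfied.
So (iii) is not satisfied (F AND T).
So (b) is not satisfied (F OR F OR F).
(2): T AND F → false.
Overall = F OR F = false.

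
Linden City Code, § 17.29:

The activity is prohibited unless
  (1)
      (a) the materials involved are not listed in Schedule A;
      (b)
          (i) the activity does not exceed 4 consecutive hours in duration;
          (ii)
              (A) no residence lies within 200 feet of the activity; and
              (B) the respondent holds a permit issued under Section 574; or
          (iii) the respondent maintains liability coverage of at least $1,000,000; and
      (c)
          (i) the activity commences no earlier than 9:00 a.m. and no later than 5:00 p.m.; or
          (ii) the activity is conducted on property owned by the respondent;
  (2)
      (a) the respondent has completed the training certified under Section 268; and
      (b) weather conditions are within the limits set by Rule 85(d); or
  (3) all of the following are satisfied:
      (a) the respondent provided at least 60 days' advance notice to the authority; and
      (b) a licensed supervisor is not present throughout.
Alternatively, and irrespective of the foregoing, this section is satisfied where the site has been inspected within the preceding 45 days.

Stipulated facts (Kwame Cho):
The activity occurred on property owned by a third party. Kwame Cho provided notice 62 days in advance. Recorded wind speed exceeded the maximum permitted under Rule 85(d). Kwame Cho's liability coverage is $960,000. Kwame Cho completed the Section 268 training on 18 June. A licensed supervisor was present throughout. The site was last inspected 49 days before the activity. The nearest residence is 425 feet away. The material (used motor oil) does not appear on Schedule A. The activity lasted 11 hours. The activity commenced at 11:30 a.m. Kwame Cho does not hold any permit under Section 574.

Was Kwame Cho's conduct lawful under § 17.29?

(a) not (Schedule A material) — satisfied.
(i) ≤ 4 hrs duration — fails.
(A) no residence in 200 ft — satisfied.
(B) holds permit — not satisfied.
So (ii) is not satisfied (T AND F).
(iii) coverage ≥ $1,000,000 — not satisfied.
(b) = F OR F OR F = false.
(i) start within hours — met.
(ii) own property — not satisfied.
So (c) is satisfied (T OR F).
So (1) is not satisfied (T AND F AND T).
(a) training certified — holds.
(b) weather ok — not met.
(2): T AND F → false.
(a) ≥60 days' notice — holds.
(b) not (supervisor present) — not satisfied.
So (3) is not satisfied (T AND F).
Overall: F OR F OR F → false.
Exception (site inspected) — not satisfied.
Result: main false OR exception false → false.

No — unlawful.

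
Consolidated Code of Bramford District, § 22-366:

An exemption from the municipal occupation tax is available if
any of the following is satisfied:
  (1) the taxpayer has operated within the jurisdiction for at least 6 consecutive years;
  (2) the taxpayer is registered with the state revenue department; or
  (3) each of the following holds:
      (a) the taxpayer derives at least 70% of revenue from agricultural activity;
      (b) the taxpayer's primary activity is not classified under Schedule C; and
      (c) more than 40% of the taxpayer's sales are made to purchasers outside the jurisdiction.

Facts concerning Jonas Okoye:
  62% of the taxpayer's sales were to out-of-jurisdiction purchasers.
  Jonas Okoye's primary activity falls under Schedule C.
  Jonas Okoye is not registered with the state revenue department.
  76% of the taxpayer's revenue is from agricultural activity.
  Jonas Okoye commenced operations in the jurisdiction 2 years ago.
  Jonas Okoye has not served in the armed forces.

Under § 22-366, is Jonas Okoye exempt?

(1) ≥ 6 yrs in jurisdiction — not met.
(2) state-registered — fails.
(a) ≥70% agricultural — holds.
(b) not (Schedule C activity) — not met.
(c) >40% out-of-jur. sales — met.
So (3) is not satisfied (T AND F AND T).
Overall: F OR F OR F → false.

No — not exempt.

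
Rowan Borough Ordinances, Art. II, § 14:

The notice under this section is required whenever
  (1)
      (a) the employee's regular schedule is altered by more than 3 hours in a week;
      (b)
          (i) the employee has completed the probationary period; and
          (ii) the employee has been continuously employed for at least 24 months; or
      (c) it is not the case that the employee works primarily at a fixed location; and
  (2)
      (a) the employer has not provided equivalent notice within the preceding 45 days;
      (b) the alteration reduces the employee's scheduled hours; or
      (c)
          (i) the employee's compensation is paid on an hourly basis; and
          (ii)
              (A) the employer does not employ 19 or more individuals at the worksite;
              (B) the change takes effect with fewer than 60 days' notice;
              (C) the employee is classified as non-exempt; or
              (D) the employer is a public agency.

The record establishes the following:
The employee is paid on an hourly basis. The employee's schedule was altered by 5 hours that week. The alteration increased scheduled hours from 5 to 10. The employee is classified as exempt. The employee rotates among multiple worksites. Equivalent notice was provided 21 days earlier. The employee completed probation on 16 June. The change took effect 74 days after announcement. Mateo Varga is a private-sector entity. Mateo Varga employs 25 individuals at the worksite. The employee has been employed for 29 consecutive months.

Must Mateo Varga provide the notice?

No — not required.

(a) schedule shift > 3h — met.
(i) past probation — satisfied.
(ii) tenure ≥ 24 mo. — met.
So (b) is satisfied (T AND T).
(c) not (fixed location) — satisfied.
(1): T OR T OR T → true.
(a) no recent notice — not satisfied.
(b) hours reduced — fails.
(i) hourly-paid — holds.
(A) not (≥ 19 at site) — not met.
(B) < 60 days' notice — not satisfied.
(C) non-exempt — not satisfied.
(D) public agency — not met.
(ii) = F OR F OR F OR F = false.
(c): T AND F → false.
(2) = F OR F OR F = false.
Overall: T AND F → false.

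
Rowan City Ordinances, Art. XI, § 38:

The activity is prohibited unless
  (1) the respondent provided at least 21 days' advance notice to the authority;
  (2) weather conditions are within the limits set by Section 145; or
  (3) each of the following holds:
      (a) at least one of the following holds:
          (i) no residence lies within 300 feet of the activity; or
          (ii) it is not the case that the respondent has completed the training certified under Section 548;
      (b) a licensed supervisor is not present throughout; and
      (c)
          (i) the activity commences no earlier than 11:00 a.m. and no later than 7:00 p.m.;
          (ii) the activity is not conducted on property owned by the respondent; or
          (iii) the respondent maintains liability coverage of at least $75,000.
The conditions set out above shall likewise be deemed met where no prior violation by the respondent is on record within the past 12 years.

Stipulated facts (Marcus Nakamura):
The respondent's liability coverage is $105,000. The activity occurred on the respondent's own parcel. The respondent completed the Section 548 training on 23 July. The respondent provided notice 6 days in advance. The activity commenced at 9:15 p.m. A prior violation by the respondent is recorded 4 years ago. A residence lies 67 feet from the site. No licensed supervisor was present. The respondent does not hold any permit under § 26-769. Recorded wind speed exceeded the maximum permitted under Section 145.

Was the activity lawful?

(1) ≥21 days' notice — fails.
(2) weather ok — not met.
(i) no residence in 300 ft — not met.
(ii) not (training certified) — not met.
(a) = F OR F = false.
(b) not (supervisor present) — satisfied.
(i) start within hours — not satisfied.
(ii) not (own property) — not met.
(iii) coverage ≥ $75,000 — met.
(c) = F OR F OR T = true.
(3) = F AND T AND T = false.
So Overall is not satisfied (F OR F OR F).
Exception (no prior violation) — not satisfied.
Result: main false OR exception false → false.

No — unlawful.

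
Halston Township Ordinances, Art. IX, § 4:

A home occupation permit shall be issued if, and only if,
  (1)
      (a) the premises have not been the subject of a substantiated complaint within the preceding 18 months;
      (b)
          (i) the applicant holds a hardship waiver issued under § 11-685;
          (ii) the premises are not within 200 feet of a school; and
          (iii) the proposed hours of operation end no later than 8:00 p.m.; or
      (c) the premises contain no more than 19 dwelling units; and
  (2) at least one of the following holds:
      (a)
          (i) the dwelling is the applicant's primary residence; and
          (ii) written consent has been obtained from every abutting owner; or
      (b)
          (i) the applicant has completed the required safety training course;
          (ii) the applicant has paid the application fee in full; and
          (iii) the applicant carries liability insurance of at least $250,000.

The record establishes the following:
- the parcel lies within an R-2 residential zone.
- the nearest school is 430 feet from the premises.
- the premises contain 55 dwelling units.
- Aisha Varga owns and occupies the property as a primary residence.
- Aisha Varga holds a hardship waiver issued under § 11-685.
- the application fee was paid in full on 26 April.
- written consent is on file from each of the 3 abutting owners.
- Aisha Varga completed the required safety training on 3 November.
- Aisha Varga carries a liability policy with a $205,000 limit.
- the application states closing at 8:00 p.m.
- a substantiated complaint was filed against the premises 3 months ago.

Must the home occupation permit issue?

Yes — granted.

(a) no complaint in 18 mo. — not satisfied.
(i) hardship waiver — holds.
(ii) ≥200 ft from school — met.
(iii) closes by 8 p.m. — met.
(b): T AND T AND T → true.
(c) ≤ 19 units — not satisfied.
(1): F OR T OR F → true.
(i) primary residence — holds.
(ii) all abutters consent — holds.
So (a) is satisfied (T AND T).
(i) safety training — met.
(ii) fee paid — satisfied.
(iii) insurance ≥ $250,000 — not satisfied.
(b) = T AND T AND F = false.
(2): T OR F → true.
So Overall is satisfied (T AND T).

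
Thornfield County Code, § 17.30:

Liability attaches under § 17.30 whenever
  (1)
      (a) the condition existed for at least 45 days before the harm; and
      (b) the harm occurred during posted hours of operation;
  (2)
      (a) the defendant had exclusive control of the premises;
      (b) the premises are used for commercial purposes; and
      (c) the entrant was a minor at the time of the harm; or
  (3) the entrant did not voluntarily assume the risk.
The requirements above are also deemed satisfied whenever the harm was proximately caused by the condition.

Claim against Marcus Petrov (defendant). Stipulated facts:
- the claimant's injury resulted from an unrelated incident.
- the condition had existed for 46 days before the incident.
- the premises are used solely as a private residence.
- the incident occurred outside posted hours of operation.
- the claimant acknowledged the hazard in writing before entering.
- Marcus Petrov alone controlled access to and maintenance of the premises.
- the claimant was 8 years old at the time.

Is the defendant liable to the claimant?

No — not liable.

(a) condition ≥45 days old — met.
(b) during posted hours — not met.
(1) = T AND F = false.
(a) exclusive control — satisfied.
(b) commercial use — not satisfied.
(c) entrant a minor — satisfied.
(2): T AND F AND T → false.
(3) no assumed risk — fails.
Overall: F OR F OR F → false.
Exception (proximate cause) — not satisfied.
Result: main false OR exception false → false.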